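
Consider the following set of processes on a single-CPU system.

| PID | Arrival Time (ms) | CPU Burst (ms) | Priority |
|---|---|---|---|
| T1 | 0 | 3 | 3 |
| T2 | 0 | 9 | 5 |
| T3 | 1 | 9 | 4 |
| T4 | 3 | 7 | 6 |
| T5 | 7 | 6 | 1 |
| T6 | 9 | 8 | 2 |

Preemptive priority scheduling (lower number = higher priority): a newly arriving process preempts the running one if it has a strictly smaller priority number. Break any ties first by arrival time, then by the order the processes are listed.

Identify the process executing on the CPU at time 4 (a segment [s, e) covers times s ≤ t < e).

T3

Timeline: | T1 0-3 | T3 3-7 | T5 7-13 | T6 13-21 | T3 21-26 | T2 26-35 | T4 35-42 |
Completion: T1=3  T2=35  T3=26  T4=42  T5=13  T6=21
Turnaround (C−A): T1=3  T2=35  T3=25  T4=39  T5=6  T6=12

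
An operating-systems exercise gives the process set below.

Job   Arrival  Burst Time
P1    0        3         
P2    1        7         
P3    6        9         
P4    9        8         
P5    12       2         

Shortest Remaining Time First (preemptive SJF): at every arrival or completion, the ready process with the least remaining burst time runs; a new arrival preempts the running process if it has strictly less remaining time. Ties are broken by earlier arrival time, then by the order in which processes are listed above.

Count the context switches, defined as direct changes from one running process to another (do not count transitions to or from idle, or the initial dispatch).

Timeline: | P1 0-3 | P2 3-10 | P4 10-12 | P5 12-14 | P4 14-20 | P3 20-29 |
Completion: P1=3  P2=10  P3=29  P4=20  P5=14
Turnaround (C−A): P1=3  P2=9  P3=23  P4=11  P5=2

5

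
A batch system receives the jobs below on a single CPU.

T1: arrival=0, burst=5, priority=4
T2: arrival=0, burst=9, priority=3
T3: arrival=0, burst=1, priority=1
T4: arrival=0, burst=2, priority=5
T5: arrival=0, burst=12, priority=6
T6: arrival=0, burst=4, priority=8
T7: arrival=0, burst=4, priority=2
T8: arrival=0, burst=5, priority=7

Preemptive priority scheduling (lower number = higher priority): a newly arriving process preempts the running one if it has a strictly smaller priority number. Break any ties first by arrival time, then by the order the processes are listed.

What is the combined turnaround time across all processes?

173

Schedule: | T3 0-1 | T7 1-5 | T2 5-14 | T1 14-19 | T4 19-21 | T5 21-33 | T8 33-38 | T6 38-42 |
Completion: T1=19  T2=14  T3=1  T4=21  T5=33  T6=42  T7=5  T8=38
Turnaround = completion − arrival: T1=19, T2=14, T3=1, T4=21, T5=33, T6=42, T7=5, T8=38
Total turnaround = 19 + 14 + 1 + 21 + 33 + 42 + 5 + 38 = 173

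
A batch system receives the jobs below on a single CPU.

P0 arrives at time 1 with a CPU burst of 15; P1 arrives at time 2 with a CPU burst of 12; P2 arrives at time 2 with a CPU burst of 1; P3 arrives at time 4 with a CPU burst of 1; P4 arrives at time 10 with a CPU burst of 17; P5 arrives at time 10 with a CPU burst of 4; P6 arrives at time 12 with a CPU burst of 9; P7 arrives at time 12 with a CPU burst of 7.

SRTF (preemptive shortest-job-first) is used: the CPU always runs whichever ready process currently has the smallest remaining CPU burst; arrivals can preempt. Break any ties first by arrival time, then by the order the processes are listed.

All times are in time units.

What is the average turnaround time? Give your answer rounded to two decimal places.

21.13

Gantt: | idle 0-1 | P0 1-2 | P2 2-3 | P1 3-4 | P3 4-5 | P1 5-10 | P5 10-14 | P1 14-20 | P7 20-27 | P6 27-36 | P0 36-50 | P4 50-67 |
Completion: P0=50  P1=20  P2=3  P3=5  P4=67  P5=14  P6=36  P7=27
Turnaround (C−A): P0=49  P1=18  P2=1  P3=1  P4=57  P5=4  P6=24  P7=15
Turnaround times: P0=49, P1=18, P2=1, P3=1, P4=57, P5=4, P6=24, P7=15
Average turnaround = (49+18+1+1+57+4+24+15) / 8 = 169/8 = 21.13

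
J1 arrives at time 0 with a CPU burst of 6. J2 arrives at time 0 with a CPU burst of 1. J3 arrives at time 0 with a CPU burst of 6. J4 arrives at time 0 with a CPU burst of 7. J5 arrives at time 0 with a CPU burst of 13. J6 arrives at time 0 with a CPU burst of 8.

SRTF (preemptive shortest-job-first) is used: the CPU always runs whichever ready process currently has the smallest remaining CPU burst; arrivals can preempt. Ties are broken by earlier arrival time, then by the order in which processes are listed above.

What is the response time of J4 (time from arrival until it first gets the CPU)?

Gantt: | J2 0-1 | J1 1-7 | J3 7-13 | J4 13-20 | J6 20-28 | J5 28-41 |
Completion: J1=7  J2=1  J3=13  J4=20  J5=41  J6=28
Turnaround (C−A): J1=7  J2=1  J3=13  J4=20  J5=41  J6=28
Response(J4) = first start − arrival = 13 − 0 = 13

13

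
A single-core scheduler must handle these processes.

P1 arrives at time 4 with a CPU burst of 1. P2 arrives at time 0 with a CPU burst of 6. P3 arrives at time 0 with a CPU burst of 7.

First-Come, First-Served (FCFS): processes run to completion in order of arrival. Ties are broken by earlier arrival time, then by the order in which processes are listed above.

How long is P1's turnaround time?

Timeline: | P2 0-6 | P3 6-13 | P1 13-14 |
Completion: P1=14  P2=6  P3=13
Turnaround (C−A): P1=10  P2=6  P3=13
Turnaround(P1) = completion − arrival = 14 − 4 = 10

10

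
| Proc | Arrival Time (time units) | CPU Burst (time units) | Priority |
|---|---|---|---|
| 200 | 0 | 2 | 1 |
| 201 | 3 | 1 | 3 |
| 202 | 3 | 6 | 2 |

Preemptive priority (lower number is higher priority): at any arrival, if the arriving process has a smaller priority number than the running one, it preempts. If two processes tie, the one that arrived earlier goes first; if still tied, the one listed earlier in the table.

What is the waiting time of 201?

6

Timeline: | 200 0-2 | idle 2-3 | 202 3-9 | 201 9-10 |
Completion: 200=2  201=10  202=9
Waiting(201) = turnaround − burst = 7 − 1 = 6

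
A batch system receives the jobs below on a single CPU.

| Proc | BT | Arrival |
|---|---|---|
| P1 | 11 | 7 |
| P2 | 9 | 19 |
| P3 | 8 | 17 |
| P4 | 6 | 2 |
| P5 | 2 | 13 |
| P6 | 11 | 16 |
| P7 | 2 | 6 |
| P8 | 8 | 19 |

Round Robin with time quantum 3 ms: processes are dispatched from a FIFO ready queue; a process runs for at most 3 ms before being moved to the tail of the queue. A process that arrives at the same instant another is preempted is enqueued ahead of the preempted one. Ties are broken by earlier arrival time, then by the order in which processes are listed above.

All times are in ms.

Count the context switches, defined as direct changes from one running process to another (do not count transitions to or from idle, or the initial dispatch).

19

Timeline: | idle 0-2 | P4 2-8 | P7 8-10 | P1 10-13 | P5 13-15 | P1 15-18 | P6 18-21 | P3 21-24 | P1 24-27 | P2 27-30 | P8 30-33 | P6 33-36 | P3 36-39 | P1 39-41 | P2 41-44 | P8 44-47 | P6 47-50 | P3 50-52 | P2 52-55 | P8 55-57 | P6 57-59 |
Completion: P1=41  P2=55  P3=52  P4=8  P5=15  P6=59  P7=10  P8=57
Turnaround (C−A): P1=34  P2=36  P3=35  P4=6  P5=2  P6=43  P7=4  P8=38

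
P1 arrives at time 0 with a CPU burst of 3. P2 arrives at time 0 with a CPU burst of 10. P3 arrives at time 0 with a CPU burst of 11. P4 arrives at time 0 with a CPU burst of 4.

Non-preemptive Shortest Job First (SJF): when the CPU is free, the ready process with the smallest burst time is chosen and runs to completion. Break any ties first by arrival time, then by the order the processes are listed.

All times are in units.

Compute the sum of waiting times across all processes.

Gantt: | P1 0-3 | P4 3-7 | P2 7-17 | P3 17-28 |
Completion: P1=3  P2=17  P3=28  P4=7
Turnaround (C−A): P1=3  P2=17  P3=28  P4=7
Waiting = turnaround − burst: P1=0, P2=7, P3=17, P4=3
Total waiting = 0 + 7 + 17 + 3 = 27

27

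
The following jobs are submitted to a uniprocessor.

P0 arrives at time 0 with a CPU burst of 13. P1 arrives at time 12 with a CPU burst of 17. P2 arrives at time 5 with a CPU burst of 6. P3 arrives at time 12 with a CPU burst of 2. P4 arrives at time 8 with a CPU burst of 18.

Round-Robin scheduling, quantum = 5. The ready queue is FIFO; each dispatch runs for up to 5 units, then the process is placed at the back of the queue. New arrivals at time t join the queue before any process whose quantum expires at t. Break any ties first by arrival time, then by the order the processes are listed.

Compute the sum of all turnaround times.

Timeline: | P0 0-5 | P2 5-10 | P0 10-15 | P4 15-20 | P2 20-21 | P1 21-26 | P3 26-28 | P0 28-31 | P4 31-36 | P1 36-41 | P4 41-46 | P1 46-51 | P4 51-54 | P1 54-56 |
Completion: P0=31  P1=56  P2=21  P3=28  P4=54
Turnaround = completion − arrival: P0=31, P1=44, P2=16, P3=16, P4=46
Total turnaround = 31 + 44 + 16 + 16 + 46 = 153

153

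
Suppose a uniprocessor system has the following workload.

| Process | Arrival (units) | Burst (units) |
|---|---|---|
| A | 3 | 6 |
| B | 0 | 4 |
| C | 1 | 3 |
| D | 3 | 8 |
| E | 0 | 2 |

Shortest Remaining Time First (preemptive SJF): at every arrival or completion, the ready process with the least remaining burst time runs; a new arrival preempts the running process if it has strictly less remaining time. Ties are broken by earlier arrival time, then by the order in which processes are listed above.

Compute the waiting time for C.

1

Gantt: | E 0-2 | C 2-5 | B 5-9 | A 9-15 | D 15-23 |
Completion: A=15  B=9  C=5  D=23  E=2
Turnaround (C−A): A=12  B=9  C=4  D=20  E=2
Waiting(C) = turnaround − burst = 4 − 3 = 1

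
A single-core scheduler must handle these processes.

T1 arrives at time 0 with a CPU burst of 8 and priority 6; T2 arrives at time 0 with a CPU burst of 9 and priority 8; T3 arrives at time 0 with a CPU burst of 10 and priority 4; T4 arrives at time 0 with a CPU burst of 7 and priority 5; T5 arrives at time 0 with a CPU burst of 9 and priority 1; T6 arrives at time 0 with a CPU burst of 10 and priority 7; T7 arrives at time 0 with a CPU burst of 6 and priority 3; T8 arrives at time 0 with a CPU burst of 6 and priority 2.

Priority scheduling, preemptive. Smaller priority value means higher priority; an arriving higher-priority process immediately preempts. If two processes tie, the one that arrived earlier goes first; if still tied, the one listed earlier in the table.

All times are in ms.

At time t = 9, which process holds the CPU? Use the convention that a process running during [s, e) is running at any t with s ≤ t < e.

T8

Schedule: | T5 0-9 | T8 9-15 | T7 15-21 | T3 21-31 | T4 31-38 | T1 38-46 | T6 46-56 | T2 56-65 |
Completion: T1=46  T2=65  T3=31  T4=38  T5=9  T6=56  T7=21  T8=15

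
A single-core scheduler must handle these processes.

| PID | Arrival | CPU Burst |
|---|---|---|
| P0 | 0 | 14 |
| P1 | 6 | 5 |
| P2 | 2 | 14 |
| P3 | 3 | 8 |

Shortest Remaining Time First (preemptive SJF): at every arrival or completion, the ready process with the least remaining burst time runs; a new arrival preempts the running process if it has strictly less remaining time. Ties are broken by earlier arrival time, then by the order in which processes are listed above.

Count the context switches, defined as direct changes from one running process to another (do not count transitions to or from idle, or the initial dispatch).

4

Schedule: | P0 0-3 | P3 3-11 | P1 11-16 | P0 16-27 | P2 27-41 |
Completion: P0=27  P1=16  P2=41  P3=11
Turnaround (C−A): P0=27  P1=10  P2=39  P3=8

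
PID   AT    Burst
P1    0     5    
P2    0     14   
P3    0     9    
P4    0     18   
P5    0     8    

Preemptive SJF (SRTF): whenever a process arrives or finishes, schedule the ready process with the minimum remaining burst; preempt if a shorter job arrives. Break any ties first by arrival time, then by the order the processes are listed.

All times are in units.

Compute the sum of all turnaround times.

130

Schedule: | P1 0-5 | P5 5-13 | P3 13-22 | P2 22-36 | P4 36-54 |
Completion: P1=5  P2=36  P3=22  P4=54  P5=13
Turnaround (C−A): P1=5  P2=36  P3=22  P4=54  P5=13
Turnaround = completion − arrival: P1=5, P2=36, P3=22, P4=54, P5=13
Total turnaround = 5 + 36 + 22 + 54 + 13 = 130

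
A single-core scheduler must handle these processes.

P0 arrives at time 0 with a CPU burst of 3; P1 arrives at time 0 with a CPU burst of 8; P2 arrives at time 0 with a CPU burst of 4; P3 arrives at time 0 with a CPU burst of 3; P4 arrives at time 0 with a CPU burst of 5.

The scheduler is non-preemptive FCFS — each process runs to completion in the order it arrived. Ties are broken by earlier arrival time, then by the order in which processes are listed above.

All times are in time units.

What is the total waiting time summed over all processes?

Schedule: | P0 0-3 | P1 3-11 | P2 11-15 | P3 15-18 | P4 18-23 |
Completion: P0=3  P1=11  P2=15  P3=18  P4=23
Turnaround (C−A): P0=3  P1=11  P2=15  P3=18  P4=23
Waiting = turnaround − burst: P0=0, P1=3, P2=11, P3=15, P4=18
Total waiting = 0 + 3 + 11 + 15 + 18 = 47

47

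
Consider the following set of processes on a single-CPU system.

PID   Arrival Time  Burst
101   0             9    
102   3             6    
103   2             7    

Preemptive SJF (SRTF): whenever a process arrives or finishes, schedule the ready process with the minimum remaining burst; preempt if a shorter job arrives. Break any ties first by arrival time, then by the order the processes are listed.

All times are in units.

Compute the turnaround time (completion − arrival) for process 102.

Gantt: | 101 0-9 | 102 9-15 | 103 15-22 |
Completion: 101=9  102=15  103=22
Turnaround(102) = completion − arrival = 15 − 3 = 12

12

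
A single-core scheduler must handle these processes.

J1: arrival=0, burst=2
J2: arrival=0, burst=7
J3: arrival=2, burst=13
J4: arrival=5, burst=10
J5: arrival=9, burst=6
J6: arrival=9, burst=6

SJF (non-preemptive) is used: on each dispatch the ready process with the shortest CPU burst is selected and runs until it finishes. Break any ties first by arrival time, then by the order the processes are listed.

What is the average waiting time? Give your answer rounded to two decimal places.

8.83

Gantt: | J1 0-2 | J2 2-9 | J5 9-15 | J6 15-21 | J4 21-31 | J3 31-44 |
Completion: J1=2  J2=9  J3=44  J4=31  J5=15  J6=21
Waiting times: J1=0, J2=2, J3=29, J4=16, J5=0, J6=6
Average waiting = (0+2+29+16+0+6) / 6 = 53/6 = 8.83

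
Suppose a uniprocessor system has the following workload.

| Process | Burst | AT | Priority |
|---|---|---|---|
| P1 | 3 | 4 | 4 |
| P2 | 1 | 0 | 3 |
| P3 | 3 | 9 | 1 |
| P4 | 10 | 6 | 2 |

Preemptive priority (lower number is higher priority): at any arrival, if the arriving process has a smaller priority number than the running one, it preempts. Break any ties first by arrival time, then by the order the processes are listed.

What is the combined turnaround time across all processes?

33

Timeline: | P2 0-1 | idle 1-4 | P1 4-6 | P4 6-9 | P3 9-12 | P4 12-19 | P1 19-20 |
Completion: P1=20  P2=1  P3=12  P4=19
Turnaround = completion − arrival: P1=16, P2=1, P3=3, P4=13
Total turnaround = 16 + 1 + 3 + 13 = 33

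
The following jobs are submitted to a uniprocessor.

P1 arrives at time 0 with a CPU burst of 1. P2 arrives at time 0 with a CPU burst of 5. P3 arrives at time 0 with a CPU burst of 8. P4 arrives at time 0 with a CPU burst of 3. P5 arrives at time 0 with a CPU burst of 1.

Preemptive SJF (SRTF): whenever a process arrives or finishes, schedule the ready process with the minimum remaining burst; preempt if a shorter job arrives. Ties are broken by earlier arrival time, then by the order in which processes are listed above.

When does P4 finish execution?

Gantt: | P1 0-1 | P5 1-2 | P4 2-5 | P2 5-10 | P3 10-18 |
Completion: P1=1  P2=10  P3=18  P4=5  P5=2
Turnaround (C−A): P1=1  P2=10  P3=18  P4=5  P5=2

5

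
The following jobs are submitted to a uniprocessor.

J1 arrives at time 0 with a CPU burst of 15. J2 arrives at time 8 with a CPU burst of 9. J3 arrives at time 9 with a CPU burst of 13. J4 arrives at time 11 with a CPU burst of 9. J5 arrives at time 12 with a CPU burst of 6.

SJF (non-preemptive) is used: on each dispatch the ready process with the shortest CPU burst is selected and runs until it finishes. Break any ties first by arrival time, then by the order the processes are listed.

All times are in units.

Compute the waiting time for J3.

30

Gantt: | J1 0-15 | J5 15-21 | J2 21-30 | J4 30-39 | J3 39-52 |
Completion: J1=15  J2=30  J3=52  J4=39  J5=21
Turnaround (C−A): J1=15  J2=22  J3=43  J4=28  J5=9
Waiting(J3) = turnaround − burst = 43 − 13 = 30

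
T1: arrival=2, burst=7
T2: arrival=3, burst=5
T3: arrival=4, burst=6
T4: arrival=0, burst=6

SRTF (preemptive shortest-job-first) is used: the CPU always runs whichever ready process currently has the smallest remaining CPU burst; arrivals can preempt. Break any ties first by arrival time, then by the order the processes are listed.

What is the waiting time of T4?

Schedule: | T4 0-6 | T2 6-11 | T3 11-17 | T1 17-24 |
Completion: T1=24  T2=11  T3=17  T4=6
Turnaround (C−A): T1=22  T2=8  T3=13  T4=6
Waiting(T4) = turnaround − burst = 6 − 6 = 0

0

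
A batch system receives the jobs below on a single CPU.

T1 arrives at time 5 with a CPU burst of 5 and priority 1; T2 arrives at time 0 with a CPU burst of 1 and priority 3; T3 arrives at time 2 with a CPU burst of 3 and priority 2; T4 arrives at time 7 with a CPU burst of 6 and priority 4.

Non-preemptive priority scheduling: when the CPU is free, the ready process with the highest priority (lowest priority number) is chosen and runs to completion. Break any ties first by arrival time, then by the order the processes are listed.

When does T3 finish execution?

Gantt: | T2 0-1 | idle 1-2 | T3 2-5 | T1 5-10 | T4 10-16 |
Completion: T1=10  T2=1  T3=5  T4=16
Turnaround (C−A): T1=5  T2=1  T3=3  T4=9

5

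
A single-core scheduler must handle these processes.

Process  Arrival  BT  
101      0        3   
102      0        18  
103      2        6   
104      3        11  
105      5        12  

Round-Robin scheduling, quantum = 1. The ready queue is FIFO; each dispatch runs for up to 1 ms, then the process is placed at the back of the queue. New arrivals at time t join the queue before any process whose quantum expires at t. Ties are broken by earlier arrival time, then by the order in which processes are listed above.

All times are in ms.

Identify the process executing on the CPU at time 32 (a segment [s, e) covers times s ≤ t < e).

104

Schedule: | 101 0-1 | 102 1-2 | 101 2-3 | 103 3-4 | 102 4-5 | 104 5-6 | 101 6-7 | 103 7-8 | 105 8-9 | 102 9-10 | 104 10-11 | 103 11-12 | 105 12-13 | 102 13-14 | 104 14-15 | 103 15-16 | 105 16-17 | 102 17-18 | 104 18-19 | 103 19-20 | 105 20-21 | 102 21-22 | 104 22-23 | 103 23-24 | 105 24-25 | 102 25-26 | 104 26-27 | 105 27-28 | 102 28-29 | 104 29-30 | 105 30-31 | 102 31-32 | 104 32-33 | 105 33-34 | 102 34-35 | 104 35-36 | 105 36-37 | 102 37-38 | 104 38-39 | 105 39-40 | 102 40-41 | 104 41-42 | 105 42-43 | 102 43-44 | 105 44-45 | 102 45-50 |
Completion: 101=7  102=50  103=24  104=42  105=45
Turnaround (C−A): 101=7  102=50  103=22  104=39  105=40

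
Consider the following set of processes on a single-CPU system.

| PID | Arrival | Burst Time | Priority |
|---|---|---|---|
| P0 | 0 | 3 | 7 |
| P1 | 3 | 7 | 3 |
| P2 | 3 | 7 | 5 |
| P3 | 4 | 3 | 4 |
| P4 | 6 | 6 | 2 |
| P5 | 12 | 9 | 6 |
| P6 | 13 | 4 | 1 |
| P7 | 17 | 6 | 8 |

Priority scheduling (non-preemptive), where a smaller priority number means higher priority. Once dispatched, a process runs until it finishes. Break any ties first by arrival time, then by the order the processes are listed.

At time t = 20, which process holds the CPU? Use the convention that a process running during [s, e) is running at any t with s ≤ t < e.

P3

Gantt: | P0 0-3 | P1 3-10 | P4 10-16 | P6 16-20 | P3 20-23 | P2 23-30 | P5 30-39 | P7 39-45 |
Completion: P0=3  P1=10  P2=30  P3=23  P4=16  P5=39  P6=20  P7=45
Turnaround (C−A): P0=3  P1=7  P2=27  P3=19  P4=10  P5=27  P6=7  P7=28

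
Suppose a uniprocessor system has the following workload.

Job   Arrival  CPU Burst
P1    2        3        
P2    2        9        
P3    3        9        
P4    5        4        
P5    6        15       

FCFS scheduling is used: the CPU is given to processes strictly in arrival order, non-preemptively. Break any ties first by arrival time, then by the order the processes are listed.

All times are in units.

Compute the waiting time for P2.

3

Schedule: | idle 0-2 | P1 2-5 | P2 5-14 | P3 14-23 | P4 23-27 | P5 27-42 |
Completion: P1=5  P2=14  P3=23  P4=27  P5=42
Waiting(P2) = turnaround − burst = 12 − 9 = 3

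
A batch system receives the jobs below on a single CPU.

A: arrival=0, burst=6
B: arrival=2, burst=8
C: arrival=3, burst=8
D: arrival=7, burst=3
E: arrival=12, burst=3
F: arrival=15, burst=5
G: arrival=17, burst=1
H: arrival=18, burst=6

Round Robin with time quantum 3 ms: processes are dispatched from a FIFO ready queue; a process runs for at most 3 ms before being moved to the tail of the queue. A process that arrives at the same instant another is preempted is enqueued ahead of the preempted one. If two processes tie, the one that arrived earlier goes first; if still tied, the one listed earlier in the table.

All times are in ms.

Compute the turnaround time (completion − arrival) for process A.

Schedule: | A 0-3 | B 3-6 | C 6-9 | A 9-12 | B 12-15 | D 15-18 | C 18-21 | E 21-24 | F 24-27 | B 27-29 | G 29-30 | H 30-33 | C 33-35 | F 35-37 | H 37-40 |
Completion: A=12  B=29  C=35  D=18  E=24  F=37  G=30  H=40
Turnaround (C−A): A=12  B=27  C=32  D=11  E=12  F=22  G=13  H=22
Turnaround(A) = completion − arrival = 12 − 0 = 12

12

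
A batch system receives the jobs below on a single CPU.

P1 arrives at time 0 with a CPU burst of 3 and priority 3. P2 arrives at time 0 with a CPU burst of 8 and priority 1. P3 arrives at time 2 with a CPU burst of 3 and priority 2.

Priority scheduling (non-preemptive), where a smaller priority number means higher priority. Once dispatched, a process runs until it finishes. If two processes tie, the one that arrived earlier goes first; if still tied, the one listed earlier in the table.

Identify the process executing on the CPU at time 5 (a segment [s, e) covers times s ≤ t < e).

Gantt: | P2 0-8 | P3 8-11 | P1 11-14 |
Completion: P1=14  P2=8  P3=11

P2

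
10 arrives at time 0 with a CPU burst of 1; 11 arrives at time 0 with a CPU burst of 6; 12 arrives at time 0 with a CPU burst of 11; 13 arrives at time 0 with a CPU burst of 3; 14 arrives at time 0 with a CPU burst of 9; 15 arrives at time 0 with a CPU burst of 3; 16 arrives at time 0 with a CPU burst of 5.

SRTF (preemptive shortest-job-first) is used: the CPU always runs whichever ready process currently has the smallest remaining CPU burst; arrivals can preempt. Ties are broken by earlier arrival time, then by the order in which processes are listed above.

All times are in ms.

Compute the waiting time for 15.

Gantt: | 10 0-1 | 13 1-4 | 15 4-7 | 16 7-12 | 11 12-18 | 14 18-27 | 12 27-38 |
Completion: 10=1  11=18  12=38  13=4  14=27  15=7  16=12
Turnaround (C−A): 10=1  11=18  12=38  13=4  14=27  15=7  16=12
Waiting(15) = turnaround − burst = 7 − 3 = 4

4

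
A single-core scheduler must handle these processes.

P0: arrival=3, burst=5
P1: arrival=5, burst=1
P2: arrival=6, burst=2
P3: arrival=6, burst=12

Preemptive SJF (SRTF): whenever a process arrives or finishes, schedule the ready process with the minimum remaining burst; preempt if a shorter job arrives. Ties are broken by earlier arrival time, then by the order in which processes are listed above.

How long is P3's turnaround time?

Timeline: | idle 0-3 | P0 3-5 | P1 5-6 | P2 6-8 | P0 8-11 | P3 11-23 |
Completion: P0=11  P1=6  P2=8  P3=23
Turnaround(P3) = completion − arrival = 23 − 6 = 17

17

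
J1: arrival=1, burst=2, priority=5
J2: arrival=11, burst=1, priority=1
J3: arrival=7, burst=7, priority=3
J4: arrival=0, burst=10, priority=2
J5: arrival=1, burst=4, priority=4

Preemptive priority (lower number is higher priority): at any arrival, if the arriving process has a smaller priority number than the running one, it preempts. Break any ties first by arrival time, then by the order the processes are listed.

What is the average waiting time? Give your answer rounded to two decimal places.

Timeline: | J4 0-10 | J3 10-11 | J2 11-12 | J3 12-18 | J5 18-22 | J1 22-24 |
Completion: J1=24  J2=12  J3=18  J4=10  J5=22
Waiting times: J1=21, J2=0, J3=4, J4=0, J5=17
Average waiting = (21+0+4+0+17) / 5 = 42/5 = 8.40

8.40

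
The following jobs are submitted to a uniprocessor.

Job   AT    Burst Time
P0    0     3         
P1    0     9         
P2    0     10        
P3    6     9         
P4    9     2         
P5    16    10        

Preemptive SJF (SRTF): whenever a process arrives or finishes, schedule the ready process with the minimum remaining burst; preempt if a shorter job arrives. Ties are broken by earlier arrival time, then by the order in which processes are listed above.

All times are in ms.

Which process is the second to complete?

Gantt: | P0 0-3 | P1 3-9 | P4 9-11 | P1 11-14 | P3 14-23 | P2 23-33 | P5 33-43 |
Completion: P0=3  P1=14  P2=33  P3=23  P4=11  P5=43
Turnaround (C−A): P0=3  P1=14  P2=33  P3=17  P4=2  P5=27
Finish order: P0 → P4 → P1 → P3 → P2 → P5

P4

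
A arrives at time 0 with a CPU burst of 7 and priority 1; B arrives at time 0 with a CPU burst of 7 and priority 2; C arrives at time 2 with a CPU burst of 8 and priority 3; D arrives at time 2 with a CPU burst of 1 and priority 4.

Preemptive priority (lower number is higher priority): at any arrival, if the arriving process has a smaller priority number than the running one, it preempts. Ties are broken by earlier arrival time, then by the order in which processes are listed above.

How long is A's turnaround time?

7

Timeline: | A 0-7 | B 7-14 | C 14-22 | D 22-23 |
Completion: A=7  B=14  C=22  D=23
Turnaround (C−A): A=7  B=14  C=20  D=21
Turnaround(A) = completion − arrival = 7 − 0 = 7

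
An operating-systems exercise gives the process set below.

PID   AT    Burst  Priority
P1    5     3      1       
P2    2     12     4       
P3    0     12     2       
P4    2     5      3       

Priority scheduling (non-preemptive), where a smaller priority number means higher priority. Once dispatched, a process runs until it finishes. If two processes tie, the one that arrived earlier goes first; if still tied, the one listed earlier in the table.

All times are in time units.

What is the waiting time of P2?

Schedule: | P3 0-12 | P1 12-15 | P4 15-20 | P2 20-32 |
Completion: P1=15  P2=32  P3=12  P4=20
Turnaround (C−A): P1=10  P2=30  P3=12  P4=18
Waiting(P2) = turnaround − burst = 30 − 12 = 18

18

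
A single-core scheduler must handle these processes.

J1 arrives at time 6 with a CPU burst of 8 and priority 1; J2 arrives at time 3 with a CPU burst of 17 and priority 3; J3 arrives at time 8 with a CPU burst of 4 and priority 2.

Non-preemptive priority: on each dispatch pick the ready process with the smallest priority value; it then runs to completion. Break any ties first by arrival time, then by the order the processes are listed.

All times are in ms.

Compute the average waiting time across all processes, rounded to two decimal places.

Schedule: | idle 0-3 | J2 3-20 | J1 20-28 | J3 28-32 |
Completion: J1=28  J2=20  J3=32
Waiting times: J1=14, J2=0, J3=20
Average waiting = (14+0+20) / 3 = 34/3 = 11.33

11.33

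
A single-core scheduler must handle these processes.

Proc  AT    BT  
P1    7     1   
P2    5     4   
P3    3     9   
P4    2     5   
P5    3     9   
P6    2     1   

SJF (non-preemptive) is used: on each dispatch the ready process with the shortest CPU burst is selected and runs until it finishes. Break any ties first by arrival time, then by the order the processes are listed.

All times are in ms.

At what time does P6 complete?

3

Schedule: | idle 0-2 | P6 2-3 | P4 3-8 | P1 8-9 | P2 9-13 | P3 13-22 | P5 22-31 |
Completion: P1=9  P2=13  P3=22  P4=8  P5=31  P6=3
Turnaround (C−A): P1=2  P2=8  P3=19  P4=6  P5=28  P6=1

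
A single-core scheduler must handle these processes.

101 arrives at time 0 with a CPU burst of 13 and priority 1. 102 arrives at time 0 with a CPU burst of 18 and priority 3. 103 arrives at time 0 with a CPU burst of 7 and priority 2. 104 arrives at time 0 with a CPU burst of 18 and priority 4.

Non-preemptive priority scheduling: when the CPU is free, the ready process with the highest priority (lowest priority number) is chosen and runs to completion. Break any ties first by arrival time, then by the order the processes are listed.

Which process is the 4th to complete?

Schedule: | 101 0-13 | 103 13-20 | 102 20-38 | 104 38-56 |
Completion: 101=13  102=38  103=20  104=56
Turnaround (C−A): 101=13  102=38  103=20  104=56
Finish order: 101 → 103 → 102 → 104

104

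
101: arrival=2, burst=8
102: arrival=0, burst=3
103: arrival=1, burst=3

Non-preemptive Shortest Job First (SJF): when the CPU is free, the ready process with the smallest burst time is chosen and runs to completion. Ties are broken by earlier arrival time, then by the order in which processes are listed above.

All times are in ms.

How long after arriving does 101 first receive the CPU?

4

Timeline: | 102 0-3 | 103 3-6 | 101 6-14 |
Completion: 101=14  102=3  103=6
Response(101) = first start − arrival = 6 − 2 = 4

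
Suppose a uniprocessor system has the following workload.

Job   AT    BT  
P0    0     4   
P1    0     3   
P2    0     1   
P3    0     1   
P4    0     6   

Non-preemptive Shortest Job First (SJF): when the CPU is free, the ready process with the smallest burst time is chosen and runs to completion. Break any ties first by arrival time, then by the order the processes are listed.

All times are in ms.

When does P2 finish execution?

Schedule: | P2 0-1 | P3 1-2 | P1 2-5 | P0 5-9 | P4 9-15 |
Completion: P0=9  P1=5  P2=1  P3=2  P4=15
Turnaround (C−A): P0=9  P1=5  P2=1  P3=2  P4=15

1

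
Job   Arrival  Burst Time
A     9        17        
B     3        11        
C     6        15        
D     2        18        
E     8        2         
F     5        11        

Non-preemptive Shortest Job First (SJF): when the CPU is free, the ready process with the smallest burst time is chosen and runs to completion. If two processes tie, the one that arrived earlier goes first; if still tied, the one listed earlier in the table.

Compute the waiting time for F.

28

Timeline: | idle 0-2 | D 2-20 | E 20-22 | B 22-33 | F 33-44 | C 44-59 | A 59-76 |
Completion: A=76  B=33  C=59  D=20  E=22  F=44
Turnaround (C−A): A=67  B=30  C=53  D=18  E=14  F=39
Waiting(F) = turnaround − burst = 39 − 11 = 28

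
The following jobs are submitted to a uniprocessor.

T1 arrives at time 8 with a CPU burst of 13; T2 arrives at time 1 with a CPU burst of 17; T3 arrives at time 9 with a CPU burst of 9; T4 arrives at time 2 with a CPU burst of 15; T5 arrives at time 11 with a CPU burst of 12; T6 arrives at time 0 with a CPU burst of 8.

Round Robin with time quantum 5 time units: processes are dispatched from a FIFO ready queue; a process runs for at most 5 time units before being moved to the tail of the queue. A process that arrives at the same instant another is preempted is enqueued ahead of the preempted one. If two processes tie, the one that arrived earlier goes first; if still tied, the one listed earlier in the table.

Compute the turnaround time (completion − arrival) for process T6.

18

Gantt: | T6 0-5 | T2 5-10 | T4 10-15 | T6 15-18 | T1 18-23 | T3 23-28 | T2 28-33 | T5 33-38 | T4 38-43 | T1 43-48 | T3 48-52 | T2 52-57 | T5 57-62 | T4 62-67 | T1 67-70 | T2 70-72 | T5 72-74 |
Completion: T1=70  T2=72  T3=52  T4=67  T5=74  T6=18
Turnaround (C−A): T1=62  T2=71  T3=43  T4=65  T5=63  T6=18
Turnaround(T6) = completion − arrival = 18 − 0 = 18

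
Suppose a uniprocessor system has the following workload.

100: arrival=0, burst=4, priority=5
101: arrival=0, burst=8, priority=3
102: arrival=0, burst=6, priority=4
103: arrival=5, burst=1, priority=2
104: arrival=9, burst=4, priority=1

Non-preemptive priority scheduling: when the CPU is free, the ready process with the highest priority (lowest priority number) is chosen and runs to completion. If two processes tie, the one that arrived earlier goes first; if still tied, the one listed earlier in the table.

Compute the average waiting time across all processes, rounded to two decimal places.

Timeline: | 101 0-8 | 103 8-9 | 104 9-13 | 102 13-19 | 100 19-23 |
Completion: 100=23  101=8  102=19  103=9  104=13
Turnaround (C−A): 100=23  101=8  102=19  103=4  104=4
Waiting times: 100=19, 101=0, 102=13, 103=3, 104=0
Average waiting = (19+0+13+3+0) / 5 = 35/5 = 7.00

7.00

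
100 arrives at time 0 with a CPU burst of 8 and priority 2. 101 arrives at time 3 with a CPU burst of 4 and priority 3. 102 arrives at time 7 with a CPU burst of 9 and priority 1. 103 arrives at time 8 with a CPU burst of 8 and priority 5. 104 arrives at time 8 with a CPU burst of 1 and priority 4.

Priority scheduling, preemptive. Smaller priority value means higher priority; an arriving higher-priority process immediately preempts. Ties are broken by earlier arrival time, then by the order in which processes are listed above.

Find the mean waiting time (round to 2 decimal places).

Schedule: | 100 0-7 | 102 7-16 | 100 16-17 | 101 17-21 | 104 21-22 | 103 22-30 |
Completion: 100=17  101=21  102=16  103=30  104=22
Turnaround (C−A): 100=17  101=18  102=9  103=22  104=14
Waiting times: 100=9, 101=14, 102=0, 103=14, 104=13
Average waiting = (9+14+0+14+13) / 5 = 50/5 = 10.00

10.00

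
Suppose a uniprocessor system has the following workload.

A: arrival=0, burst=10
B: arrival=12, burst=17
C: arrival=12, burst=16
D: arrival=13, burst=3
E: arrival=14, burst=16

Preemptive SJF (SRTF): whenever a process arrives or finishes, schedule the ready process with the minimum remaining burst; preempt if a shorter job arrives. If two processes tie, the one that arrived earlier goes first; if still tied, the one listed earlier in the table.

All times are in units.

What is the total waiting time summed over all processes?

55

Timeline: | A 0-10 | idle 10-12 | C 12-13 | D 13-16 | C 16-31 | E 31-47 | B 47-64 |
Completion: A=10  B=64  C=31  D=16  E=47
Turnaround (C−A): A=10  B=52  C=19  D=3  E=33
Waiting = turnaround − burst: A=0, B=35, C=3, D=0, E=17
Total waiting = 0 + 35 + 3 + 0 + 17 = 55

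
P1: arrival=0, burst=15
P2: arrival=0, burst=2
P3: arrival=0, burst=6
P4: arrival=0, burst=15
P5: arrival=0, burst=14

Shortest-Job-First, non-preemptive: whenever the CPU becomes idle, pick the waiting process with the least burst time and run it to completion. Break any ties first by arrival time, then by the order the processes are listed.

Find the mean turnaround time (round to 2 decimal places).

24.20

Schedule: | P2 0-2 | P3 2-8 | P5 8-22 | P1 22-37 | P4 37-52 |
Completion: P1=37  P2=2  P3=8  P4=52  P5=22
Turnaround (C−A): P1=37  P2=2  P3=8  P4=52  P5=22
Turnaround times: P1=37, P2=2, P3=8, P4=52, P5=22
Average turnaround = (37+2+8+52+22) / 5 = 121/5 = 24.20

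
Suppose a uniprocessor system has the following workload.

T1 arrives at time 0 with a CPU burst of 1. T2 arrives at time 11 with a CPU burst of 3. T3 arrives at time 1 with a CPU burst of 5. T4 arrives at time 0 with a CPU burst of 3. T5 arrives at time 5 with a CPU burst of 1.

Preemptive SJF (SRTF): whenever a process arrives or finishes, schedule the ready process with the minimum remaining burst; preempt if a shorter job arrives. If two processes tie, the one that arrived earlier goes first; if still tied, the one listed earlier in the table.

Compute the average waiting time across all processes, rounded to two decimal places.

Schedule: | T1 0-1 | T4 1-4 | T3 4-5 | T5 5-6 | T3 6-10 | idle 10-11 | T2 11-14 |
Completion: T1=1  T2=14  T3=10  T4=4  T5=6
Waiting times: T1=0, T2=0, T3=4, T4=1, T5=0
Average waiting = (0+0+4+1+0) / 5 = 5/5 = 1.00

1.00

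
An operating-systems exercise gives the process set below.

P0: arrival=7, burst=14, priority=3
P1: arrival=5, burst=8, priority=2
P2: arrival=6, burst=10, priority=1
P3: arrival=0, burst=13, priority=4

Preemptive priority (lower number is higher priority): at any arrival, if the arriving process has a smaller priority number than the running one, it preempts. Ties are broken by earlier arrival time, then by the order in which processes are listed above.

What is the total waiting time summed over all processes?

58

Gantt: | P3 0-5 | P1 5-6 | P2 6-16 | P1 16-23 | P0 23-37 | P3 37-45 |
Completion: P0=37  P1=23  P2=16  P3=45
Waiting = turnaround − burst: P0=16, P1=10, P2=0, P3=32
Total waiting = 16 + 10 + 0 + 32 = 58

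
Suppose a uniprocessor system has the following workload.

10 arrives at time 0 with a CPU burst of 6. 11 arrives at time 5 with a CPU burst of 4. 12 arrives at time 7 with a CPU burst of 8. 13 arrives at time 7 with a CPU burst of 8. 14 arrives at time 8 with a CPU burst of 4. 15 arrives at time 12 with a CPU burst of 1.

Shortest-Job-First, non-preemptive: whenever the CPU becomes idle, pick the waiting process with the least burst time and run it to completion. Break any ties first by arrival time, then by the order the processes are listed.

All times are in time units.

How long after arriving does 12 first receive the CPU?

8

Schedule: | 10 0-6 | 11 6-10 | 14 10-14 | 15 14-15 | 12 15-23 | 13 23-31 |
Completion: 10=6  11=10  12=23  13=31  14=14  15=15
Turnaround (C−A): 10=6  11=5  12=16  13=24  14=6  15=3
Response(12) = first start − arrival = 15 − 7 = 8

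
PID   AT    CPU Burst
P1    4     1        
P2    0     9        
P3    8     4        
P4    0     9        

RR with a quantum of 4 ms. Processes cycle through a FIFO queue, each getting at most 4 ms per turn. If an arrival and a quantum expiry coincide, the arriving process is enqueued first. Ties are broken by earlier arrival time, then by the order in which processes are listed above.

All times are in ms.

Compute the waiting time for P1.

Gantt: | P2 0-4 | P4 4-8 | P1 8-9 | P2 9-13 | P3 13-17 | P4 17-21 | P2 21-22 | P4 22-23 |
Completion: P1=9  P2=22  P3=17  P4=23
Turnaround (C−A): P1=5  P2=22  P3=9  P4=23
Waiting(P1) = turnaround − burst = 5 − 1 = 4

4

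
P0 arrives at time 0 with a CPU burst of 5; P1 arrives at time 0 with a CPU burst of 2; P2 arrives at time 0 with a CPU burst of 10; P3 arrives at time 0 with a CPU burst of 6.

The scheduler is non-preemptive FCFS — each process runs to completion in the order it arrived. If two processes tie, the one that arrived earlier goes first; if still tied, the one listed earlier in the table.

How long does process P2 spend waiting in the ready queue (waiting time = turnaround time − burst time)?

Timeline: | P0 0-5 | P1 5-7 | P2 7-17 | P3 17-23 |
Completion: P0=5  P1=7  P2=17  P3=23
Turnaround (C−A): P0=5  P1=7  P2=17  P3=23
Waiting(P2) = turnaround − burst = 17 − 10 = 7

7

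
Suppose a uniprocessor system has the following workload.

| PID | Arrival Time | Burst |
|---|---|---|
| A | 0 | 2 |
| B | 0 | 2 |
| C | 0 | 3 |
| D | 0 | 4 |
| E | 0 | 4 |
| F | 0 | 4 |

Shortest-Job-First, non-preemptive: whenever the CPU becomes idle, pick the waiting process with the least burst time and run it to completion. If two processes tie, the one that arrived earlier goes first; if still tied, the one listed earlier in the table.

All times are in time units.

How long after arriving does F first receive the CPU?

15

Gantt: | A 0-2 | B 2-4 | C 4-7 | D 7-11 | E 11-15 | F 15-19 |
Completion: A=2  B=4  C=7  D=11  E=15  F=19
Turnaround (C−A): A=2  B=4  C=7  D=11  E=15  F=19
Response(F) = first start − arrival = 15 − 0 = 15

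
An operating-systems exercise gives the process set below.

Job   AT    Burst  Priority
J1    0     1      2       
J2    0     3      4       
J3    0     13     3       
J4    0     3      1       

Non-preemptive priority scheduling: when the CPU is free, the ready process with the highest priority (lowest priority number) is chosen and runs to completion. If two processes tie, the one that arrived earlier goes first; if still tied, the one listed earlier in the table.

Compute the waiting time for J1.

3

Gantt: | J4 0-3 | J1 3-4 | J3 4-17 | J2 17-20 |
Completion: J1=4  J2=20  J3=17  J4=3
Turnaround (C−A): J1=4  J2=20  J3=17  J4=3
Waiting(J1) = turnaround − burst = 4 − 1 = 3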